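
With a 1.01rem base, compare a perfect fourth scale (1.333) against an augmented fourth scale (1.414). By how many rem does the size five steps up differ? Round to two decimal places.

1.46rem

Perfect fourth: 1.01 × 1.333⁵ = 4.2508rem
Augmented fourth: 1.01 × 1.414⁵ = 5.7091rem
Difference: 5.7091 − 4.2508 = 1.4583rem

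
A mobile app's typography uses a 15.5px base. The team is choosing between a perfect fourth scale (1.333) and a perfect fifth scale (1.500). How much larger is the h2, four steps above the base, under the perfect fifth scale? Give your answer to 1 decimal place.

29.5px

Perfect fourth: 15.5 × 1.333⁴ = 48.939px
Perfect fifth: 15.5 × 1.500⁴ = 78.469px
Difference: 78.469 − 48.939 = 29.530px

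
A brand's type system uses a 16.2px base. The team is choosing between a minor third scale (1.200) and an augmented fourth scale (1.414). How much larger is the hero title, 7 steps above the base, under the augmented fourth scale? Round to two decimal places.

Minor third: 16.2 × 1.200⁷ = 58.0475px
Augmented fourth: 16.2 × 1.414⁷ = 183.0884px
Difference: 183.0884 − 58.0475 = 125.0409px

125.04px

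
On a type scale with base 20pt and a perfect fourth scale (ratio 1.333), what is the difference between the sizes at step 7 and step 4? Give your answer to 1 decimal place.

86.4pt

Step 4: 20.0 × 1.333⁴ = 63.147pt
Step 7: 20.0 × 1.333⁷ = 149.569pt
Difference: 149.569 − 63.147 = 86.422pt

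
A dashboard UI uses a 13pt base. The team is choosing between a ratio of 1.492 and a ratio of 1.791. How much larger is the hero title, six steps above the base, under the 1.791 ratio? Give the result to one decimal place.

285.7pt

At 1.492: 13.0 × 1.492⁶ = 143.402pt
At 1.791: 13.0 × 1.791⁶ = 429.059pt
Difference: 429.059 − 143.402 = 285.657pt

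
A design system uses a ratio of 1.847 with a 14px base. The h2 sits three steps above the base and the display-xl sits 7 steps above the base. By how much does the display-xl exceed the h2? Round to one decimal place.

938.4px

Step 3: 14.0 × 1.847³ = 88.212px
Step 7: 14.0 × 1.847⁷ = 1026.588px
Difference: 1026.588 − 88.212 = 938.376px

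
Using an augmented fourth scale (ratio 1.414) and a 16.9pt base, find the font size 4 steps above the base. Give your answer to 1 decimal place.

67.6pt

16.9 × 1.414⁴ = 16.9 × 3.99758 ≈ 67.56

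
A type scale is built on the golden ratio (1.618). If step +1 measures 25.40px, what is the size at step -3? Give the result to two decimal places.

The gap is -3 − (1) = -4 steps, so the factor is 1.618^-4.
25.40 ÷ 1.618⁴ = 25.40 ÷ 6.85353 ≈ 3.706

3.71px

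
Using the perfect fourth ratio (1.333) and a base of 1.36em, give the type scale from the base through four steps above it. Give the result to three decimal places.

1.360em, 1.813em, 2.417em, 3.221em, 4.294em

Step 0: 1.36em
Step 1: 1.36 × 1.333 = 1.813
Step 2: 1.36 × 1.333² = 2.417
Step 3: 1.36 × 1.333³ = 3.221
Step 4: 1.36 × 1.333⁴ = 4.294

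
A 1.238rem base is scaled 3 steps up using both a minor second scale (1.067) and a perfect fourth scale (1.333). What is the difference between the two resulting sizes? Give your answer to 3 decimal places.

Minor second: 1.238 × 1.067³ = 1.50388rem
Perfect fourth: 1.238 × 1.333³ = 2.93232rem
Difference: 2.93232 − 1.50388 = 1.42844rem

1.428rem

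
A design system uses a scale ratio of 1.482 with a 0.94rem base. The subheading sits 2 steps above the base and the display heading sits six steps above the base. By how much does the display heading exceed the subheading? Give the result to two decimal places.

7.89rem

Step 2: 0.94 × 1.482² = 2.0645rem
Step 6: 0.94 × 1.482⁶ = 9.9590rem
Difference: 9.9590 − 2.0645 = 7.8945rem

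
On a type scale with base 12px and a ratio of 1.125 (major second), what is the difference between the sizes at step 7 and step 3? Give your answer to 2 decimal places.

10.28px

Step 3: 12.0 × 1.125³ = 17.0859px
Step 7: 12.0 × 1.125⁷ = 27.3684px
Difference: 27.3684 − 17.0859 = 10.2825px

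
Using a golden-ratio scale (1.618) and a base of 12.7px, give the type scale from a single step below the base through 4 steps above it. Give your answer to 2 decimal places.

7.85px, 12.70px, 20.55px, 33.25px, 53.79px, 87.04px

Step -1: 12.7 ÷ 1.618 = 7.85
Step 0: 12.7px
Step 1: 12.7 × 1.618 = 20.55
Step 2: 12.7 × 1.618² = 33.25
Step 3: 12.7 × 1.618³ = 53.79
Step 4: 12.7 × 1.618⁴ = 87.04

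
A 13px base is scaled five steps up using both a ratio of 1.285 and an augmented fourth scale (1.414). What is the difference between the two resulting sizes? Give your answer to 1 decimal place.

27.9px

At 1.285: 13.0 × 1.285⁵ = 45.547px
Augmented fourth: 13.0 × 1.414⁵ = 73.484px
Difference: 73.484 − 45.547 = 27.937px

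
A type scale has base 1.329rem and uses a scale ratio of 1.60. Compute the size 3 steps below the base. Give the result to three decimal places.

Every step multiplies by the scale ratio.
1.329 ÷ 1.60³ = 1.329 ÷ 4.09600 ≈ 0.324

0.324rem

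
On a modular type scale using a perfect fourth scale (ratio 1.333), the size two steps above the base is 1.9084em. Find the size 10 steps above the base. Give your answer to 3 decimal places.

19.024em

1.9084 × 1.333⁸ = 1.9084 × 9.96876 ≈ 19.024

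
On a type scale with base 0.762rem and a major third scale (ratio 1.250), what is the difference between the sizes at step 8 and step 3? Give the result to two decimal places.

3.05rem

Step 3: 0.762 × 1.250³ = 1.4883rem
Step 8: 0.762 × 1.250⁸ = 4.5419rem
Difference: 4.5419 − 1.4883 = 3.0536rem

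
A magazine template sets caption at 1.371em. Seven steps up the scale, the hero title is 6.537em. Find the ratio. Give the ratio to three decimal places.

1.250

r⁷ = 6.537 / 1.371, so r = (6.537/1.371)^(1/7).
r = 4.7681^(1/7) ≈ 1.2500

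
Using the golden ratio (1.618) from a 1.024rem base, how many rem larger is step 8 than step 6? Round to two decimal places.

Step 6: 1.024 × 1.618⁶ = 18.3726rem
Step 8: 1.024 × 1.618⁸ = 48.0981rem
Difference: 48.0981 − 18.3726 = 29.7255rem

29.73rem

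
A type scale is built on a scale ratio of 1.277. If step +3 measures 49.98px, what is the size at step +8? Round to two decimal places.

169.73px

Moving from step +3 to step +8 is 5 steps up, so multiply by r⁵.
49.98 × 1.277⁵ = 49.98 × 3.39590 ≈ 169.727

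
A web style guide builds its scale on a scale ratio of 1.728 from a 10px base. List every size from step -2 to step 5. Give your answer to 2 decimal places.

3.35px, 5.79px, 10.00px, 17.28px, 29.86px, 51.60px, 89.16px, 154.07px

Step -2: 10.0 ÷ 1.728² = 3.35
Step -1: 10.0 ÷ 1.728 = 5.79
Step 0: 10px
Step 1: 10.0 × 1.728 = 17.28
Step 2: 10.0 × 1.728² = 29.86
Step 3: 10.0 × 1.728³ = 51.60
Step 4: 10.0 × 1.728⁴ = 89.16
Step 5: 10.0 × 1.728⁵ = 154.07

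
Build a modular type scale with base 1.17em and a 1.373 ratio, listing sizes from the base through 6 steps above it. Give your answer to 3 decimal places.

1.170em, 1.606em, 2.206em, 3.028em, 4.158em, 5.709em, 7.838em

Step 0: 1.17em
Step 1: 1.17 × 1.373 = 1.606
Step 2: 1.17 × 1.373² = 2.206
Step 3: 1.17 × 1.373³ = 3.028
Step 4: 1.17 × 1.373⁴ = 4.158
Step 5: 1.17 × 1.373⁵ = 5.709
Step 6: 1.17 × 1.373⁶ = 7.838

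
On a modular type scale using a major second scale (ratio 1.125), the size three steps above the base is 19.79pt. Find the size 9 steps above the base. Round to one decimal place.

40.1pt

19.79 × 1.125⁶ = 19.79 × 2.02729 ≈ 40.120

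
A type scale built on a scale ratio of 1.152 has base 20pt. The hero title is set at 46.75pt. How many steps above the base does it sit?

6

1.152ⁿ = 46.75 / 20 = 2.3375
n = ln(2.3375) / ln(1.152) = 0.8491 / 0.1415 ≈ 6.00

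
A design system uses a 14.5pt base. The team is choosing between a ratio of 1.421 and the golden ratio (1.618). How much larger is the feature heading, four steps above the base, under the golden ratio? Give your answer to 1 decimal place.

40.3pt

At 1.421: 14.5 × 1.421⁴ = 59.121pt
Golden ratio: 14.5 × 1.618⁴ = 99.376pt
Difference: 99.376 − 59.121 = 40.255pt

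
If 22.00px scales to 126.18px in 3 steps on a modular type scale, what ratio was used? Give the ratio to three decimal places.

1.790

r³ = 126.18 / 22.00, so r = (126.18/22.00)^(1/3).
r = 5.7355^(1/3) ≈ 1.7900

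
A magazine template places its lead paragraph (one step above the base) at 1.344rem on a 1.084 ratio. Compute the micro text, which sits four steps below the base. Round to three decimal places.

0.898rem

Moving from step +1 to step -4 is 5 steps down, so divide by r⁵.
1.344 ÷ 1.084⁵ = 1.344 ÷ 1.49674 ≈ 0.898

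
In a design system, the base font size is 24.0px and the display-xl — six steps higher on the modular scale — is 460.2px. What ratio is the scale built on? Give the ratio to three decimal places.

1.636

r⁶ = 460.2 / 24.0, so r = (460.2/24.0)^(1/6).
r = 19.1750^(1/6) ≈ 1.6360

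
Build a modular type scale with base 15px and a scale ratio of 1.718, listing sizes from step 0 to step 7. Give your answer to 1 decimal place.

Step 0: 15px
Step 1: 15.0 × 1.718 = 25.8
Step 2: 15.0 × 1.718² = 44.3
Step 3: 15.0 × 1.718³ = 76.1
Step 4: 15.0 × 1.718⁴ = 130.7
Step 5: 15.0 × 1.718⁵ = 224.5
Step 6: 15.0 × 1.718⁶ = 385.7
Step 7: 15.0 × 1.718⁷ = 662.6

15.0px, 25.8px, 44.3px, 76.1px, 130.7px, 224.5px, 385.7px, 662.6px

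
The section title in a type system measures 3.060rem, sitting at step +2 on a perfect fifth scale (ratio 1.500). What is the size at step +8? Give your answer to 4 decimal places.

The gap is 8 − (2) = 6 steps, so the factor is 1.500^6.
3.060 × 1.500⁶ = 3.060 × 11.39062 ≈ 34.8553

34.8553rem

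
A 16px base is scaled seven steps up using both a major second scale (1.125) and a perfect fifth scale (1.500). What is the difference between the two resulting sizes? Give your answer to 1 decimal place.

Major second: 16.0 × 1.125⁷ = 36.491px
Perfect fifth: 16.0 × 1.500⁷ = 273.375px
Difference: 273.375 − 36.491 = 236.884px

236.9px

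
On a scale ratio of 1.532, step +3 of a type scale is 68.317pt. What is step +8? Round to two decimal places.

68.317 × 1.532⁵ = 68.317 × 8.43906 ≈ 576.531

576.53pt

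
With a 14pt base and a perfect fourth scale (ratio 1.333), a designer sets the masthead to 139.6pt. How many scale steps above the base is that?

8

1.333ⁿ = 139.6 / 14 = 9.9714
n = ln(9.9714) / ln(1.333) = 2.2997 / 0.2874 ≈ 8.00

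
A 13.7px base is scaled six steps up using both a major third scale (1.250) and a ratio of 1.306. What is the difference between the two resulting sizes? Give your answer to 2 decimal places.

15.72px

Major third: 13.7 × 1.250⁶ = 52.2614px
At 1.306: 13.7 × 1.306⁶ = 67.9798px
Difference: 67.9798 − 52.2614 = 15.7184px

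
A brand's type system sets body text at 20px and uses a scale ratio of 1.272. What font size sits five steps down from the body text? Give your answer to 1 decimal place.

Every step multiplies by the scale ratio.
20.0 ÷ 1.272⁵ = 20.0 ÷ 3.32993 ≈ 6.01

6.0px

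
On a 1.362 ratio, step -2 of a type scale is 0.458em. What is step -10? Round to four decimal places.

0.0387em

0.458 ÷ 1.362⁸ = 0.458 ÷ 11.84178 ≈ 0.0387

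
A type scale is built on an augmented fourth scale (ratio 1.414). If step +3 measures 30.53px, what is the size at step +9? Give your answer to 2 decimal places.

The gap is 9 − (3) = 6 steps, so the factor is 1.414^6.
30.53 × 1.414⁶ = 30.53 × 7.99275 ≈ 244.019

244.02px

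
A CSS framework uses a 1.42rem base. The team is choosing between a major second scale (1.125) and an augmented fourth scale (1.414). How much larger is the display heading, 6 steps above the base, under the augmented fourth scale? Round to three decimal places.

Major second: 1.42 × 1.125⁶ = 2.87875rem
Augmented fourth: 1.42 × 1.414⁶ = 11.34971rem
Difference: 11.34971 − 2.87875 = 8.47096rem

8.471rem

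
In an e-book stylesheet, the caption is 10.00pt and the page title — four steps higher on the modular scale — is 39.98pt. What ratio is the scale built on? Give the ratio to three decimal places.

The ratio satisfies 10.00 × r⁴ = 39.98, so r = (39.98 / 10.00)^(1/4).
r = 3.9980^(1/4) ≈ 1.4140

1.414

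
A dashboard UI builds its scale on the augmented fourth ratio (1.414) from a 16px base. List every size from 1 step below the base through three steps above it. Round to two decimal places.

11.32px, 16.00px, 22.62px, 31.99px, 45.23px

Step -1: 16.0 ÷ 1.414 = 11.32
Step 0: 16px
Step 1: 16.0 × 1.414 = 22.62
Step 2: 16.0 × 1.414² = 31.99
Step 3: 16.0 × 1.414³ = 45.23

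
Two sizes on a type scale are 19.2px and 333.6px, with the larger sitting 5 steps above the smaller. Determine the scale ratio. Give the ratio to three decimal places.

The ratio satisfies 19.2 × r⁵ = 333.6, so r = (333.6 / 19.2)^(1/5).
r = 17.3750^(1/5) ≈ 1.7700

1.770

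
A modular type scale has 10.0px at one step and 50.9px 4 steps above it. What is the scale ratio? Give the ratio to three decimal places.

1.502

The ratio satisfies 10.0 × r⁴ = 50.9, so r = (50.9 / 10.0)^(1/4).
r = 5.0900^(1/4) ≈ 1.5020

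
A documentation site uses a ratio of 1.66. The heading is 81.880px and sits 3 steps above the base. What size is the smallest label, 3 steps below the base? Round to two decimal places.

81.880 ÷ 1.66⁶ = 81.880 ÷ 20.92418 ≈ 3.913

3.91px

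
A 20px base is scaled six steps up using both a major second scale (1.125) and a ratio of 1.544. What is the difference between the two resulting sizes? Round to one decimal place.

230.4px

Major second: 20.0 × 1.125⁶ = 40.546px
At 1.544: 20.0 × 1.544⁶ = 270.965px
Difference: 270.965 − 40.546 = 230.419px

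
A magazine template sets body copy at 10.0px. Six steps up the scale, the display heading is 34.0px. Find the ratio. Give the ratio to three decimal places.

1.226

The ratio satisfies 10.0 × r⁶ = 34.0, so r = (34.0 / 10.0)^(1/6).
r = 3.4000^(1/6) ≈ 1.2263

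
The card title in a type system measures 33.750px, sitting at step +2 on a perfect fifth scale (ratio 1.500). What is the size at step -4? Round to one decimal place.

Moving from step +2 to step -4 is 6 steps down, so divide by r⁶.
33.750 ÷ 1.500⁶ = 33.750 ÷ 11.39062 ≈ 2.963

3.0px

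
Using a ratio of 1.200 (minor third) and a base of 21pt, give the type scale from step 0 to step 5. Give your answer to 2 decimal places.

Step 0: 21pt
Step 1: 21.0 × 1.200 = 25.20
Step 2: 21.0 × 1.200² = 30.24
Step 3: 21.0 × 1.200³ = 36.29
Step 4: 21.0 × 1.200⁴ = 43.55
Step 5: 21.0 × 1.200⁵ = 52.25

21.00pt, 25.20pt, 30.24pt, 36.29pt, 43.55pt, 52.25pt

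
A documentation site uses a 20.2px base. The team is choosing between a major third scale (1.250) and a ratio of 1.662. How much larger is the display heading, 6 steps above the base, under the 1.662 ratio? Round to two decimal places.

348.68px

Major third: 20.2 × 1.250⁶ = 77.0569px
At 1.662: 20.2 × 1.662⁶ = 425.7332px
Difference: 425.7332 − 77.0569 = 348.6763px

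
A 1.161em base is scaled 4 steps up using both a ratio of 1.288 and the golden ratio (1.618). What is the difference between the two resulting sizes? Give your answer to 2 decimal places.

4.76em

At 1.288: 1.161 × 1.288⁴ = 3.1952em
Golden ratio: 1.161 × 1.618⁴ = 7.9569em
Difference: 7.9569 − 3.1952 = 4.7617em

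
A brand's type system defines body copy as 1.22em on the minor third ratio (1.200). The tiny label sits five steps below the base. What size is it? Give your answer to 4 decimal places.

0.4903em

Every step multiplies by the scale ratio.
1.22 ÷ 1.200⁵ = 1.22 ÷ 2.48832 ≈ 0.4903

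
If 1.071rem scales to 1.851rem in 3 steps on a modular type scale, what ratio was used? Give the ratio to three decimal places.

The ratio satisfies 1.071 × r³ = 1.851, so r = (1.851 / 1.071)^(1/3).
r = 1.7283^(1/3) ≈ 1.2001

1.200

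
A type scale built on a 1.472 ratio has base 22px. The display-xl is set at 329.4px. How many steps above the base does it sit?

1.472ⁿ = 329.4 / 22 = 14.9727
n = ln(14.9727) / ln(1.472) = 2.7062 / 0.3866 ≈ 7.00

7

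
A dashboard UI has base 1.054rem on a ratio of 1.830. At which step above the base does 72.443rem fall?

7

1.830ⁿ = 72.443 / 1.054 = 68.7315
n = ln(68.7315) / ln(1.830) = 4.2302 / 0.6043 ≈ 7.00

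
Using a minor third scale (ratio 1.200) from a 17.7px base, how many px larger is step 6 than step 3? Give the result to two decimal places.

22.27px

Step 3: 17.7 × 1.200³ = 30.5856px
Step 6: 17.7 × 1.200⁶ = 52.8519px
Difference: 52.8519 − 30.5856 = 22.2663px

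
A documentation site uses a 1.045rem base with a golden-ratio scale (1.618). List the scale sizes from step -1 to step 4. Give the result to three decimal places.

0.646rem, 1.045rem, 1.691rem, 2.736rem, 4.426rem, 7.162rem

Step -1: 1.045 ÷ 1.618 = 0.646
Step 0: 1.045rem
Step 1: 1.045 × 1.618 = 1.691
Step 2: 1.045 × 1.618² = 2.736
Step 3: 1.045 × 1.618³ = 4.426
Step 4: 1.045 × 1.618⁴ = 7.162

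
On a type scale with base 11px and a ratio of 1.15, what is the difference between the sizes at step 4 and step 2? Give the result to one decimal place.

4.7px

Step 2: 11.0 × 1.15² = 14.547px
Step 4: 11.0 × 1.15⁴ = 19.239px
Difference: 19.239 − 14.547 = 4.692px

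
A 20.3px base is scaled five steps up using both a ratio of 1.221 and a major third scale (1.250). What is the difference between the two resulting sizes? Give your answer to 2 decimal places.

6.86px

At 1.221: 20.3 × 1.221⁵ = 55.0902px
Major third: 20.3 × 1.250⁵ = 61.9507px
Difference: 61.9507 − 55.0902 = 6.8605px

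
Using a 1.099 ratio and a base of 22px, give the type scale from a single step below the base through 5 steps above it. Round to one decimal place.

20.0px, 22.0px, 24.2px, 26.6px, 29.2px, 32.1px, 35.3px

Step -1: 22.0 ÷ 1.099 = 20.0
Step 0: 22px
Step 1: 22.0 × 1.099 = 24.2
Step 2: 22.0 × 1.099² = 26.6
Step 3: 22.0 × 1.099³ = 29.2
Step 4: 22.0 × 1.099⁴ = 32.1
Step 5: 22.0 × 1.099⁵ = 35.3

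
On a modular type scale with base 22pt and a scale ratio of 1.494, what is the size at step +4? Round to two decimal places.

A modular type scale is a geometric sequence: sizeₙ = base × rⁿ.
22.0 × 1.494⁴ = 22.0 × 4.98198 ≈ 109.60

109.60pt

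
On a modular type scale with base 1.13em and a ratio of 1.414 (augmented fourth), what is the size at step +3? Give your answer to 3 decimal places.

Every step multiplies by the scale ratio.
1.13 × 1.414³ = 1.13 × 2.82715 ≈ 3.195

3.195em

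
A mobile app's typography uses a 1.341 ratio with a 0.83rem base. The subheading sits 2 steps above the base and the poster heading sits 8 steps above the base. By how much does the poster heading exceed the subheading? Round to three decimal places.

7.187rem

Step 2: 0.83 × 1.341² = 1.49257rem
Step 8: 0.83 × 1.341⁸ = 8.67977rem
Difference: 8.67977 − 1.49257 = 7.18720rem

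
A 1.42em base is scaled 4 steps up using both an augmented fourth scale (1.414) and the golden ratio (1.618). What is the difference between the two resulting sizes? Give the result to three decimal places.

Augmented fourth: 1.42 × 1.414⁴ = 5.67657em
Golden ratio: 1.42 × 1.618⁴ = 9.73201em
Difference: 9.73201 − 5.67657 = 4.05544em

4.055em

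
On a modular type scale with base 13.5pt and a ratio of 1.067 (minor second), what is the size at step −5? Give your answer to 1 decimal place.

A modular type scale is a geometric sequence: sizeₙ = base × rⁿ.
13.5 ÷ 1.067⁵ = 13.5 ÷ 1.38300 ≈ 9.76

9.8pt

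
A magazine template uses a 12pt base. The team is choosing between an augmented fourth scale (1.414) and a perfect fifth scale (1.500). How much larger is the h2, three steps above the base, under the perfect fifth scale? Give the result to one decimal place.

Augmented fourth: 12.0 × 1.414³ = 33.926pt
Perfect fifth: 12.0 × 1.500³ = 40.500pt
Difference: 40.500 − 33.926 = 6.574pt

6.6pt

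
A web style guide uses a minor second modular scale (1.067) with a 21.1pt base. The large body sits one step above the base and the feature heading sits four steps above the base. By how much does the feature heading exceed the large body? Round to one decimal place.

Step 1: 21.1 × 1.067 = 22.514pt
Step 4: 21.1 × 1.067⁴ = 27.349pt
Difference: 27.349 − 22.514 = 4.835pt

4.8pt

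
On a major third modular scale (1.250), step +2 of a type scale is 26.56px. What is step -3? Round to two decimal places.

Moving from step +2 to step -3 is 5 steps down, so divide by r⁵.
26.56 ÷ 1.250⁵ = 26.56 ÷ 3.05176 ≈ 8.703

8.70px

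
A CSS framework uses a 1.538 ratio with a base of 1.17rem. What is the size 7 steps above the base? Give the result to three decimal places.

Every step multiplies by the scale ratio.
1.17 × 1.538⁷ = 1.17 × 20.35609 ≈ 23.817

23.817rem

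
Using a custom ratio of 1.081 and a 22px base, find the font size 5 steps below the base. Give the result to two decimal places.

14.90px

22.0 ÷ 1.081⁵ = 22.0 ÷ 1.47614 ≈ 14.90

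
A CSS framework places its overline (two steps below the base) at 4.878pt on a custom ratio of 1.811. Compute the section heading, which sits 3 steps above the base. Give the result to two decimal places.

95.02pt

4.878 × 1.811⁵ = 4.878 × 19.48015 ≈ 95.024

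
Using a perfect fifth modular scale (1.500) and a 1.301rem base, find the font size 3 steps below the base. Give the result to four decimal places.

0.3855rem

A modular type scale is a geometric sequence: sizeₙ = base × rⁿ.
1.301 ÷ 1.500³ = 1.301 ÷ 3.37500 ≈ 0.3855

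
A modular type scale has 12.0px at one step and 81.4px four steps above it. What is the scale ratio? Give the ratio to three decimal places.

The ratio satisfies 12.0 × r⁴ = 81.4, so r = (81.4 / 12.0)^(1/4).
r = 6.7833^(1/4) ≈ 1.6138

1.614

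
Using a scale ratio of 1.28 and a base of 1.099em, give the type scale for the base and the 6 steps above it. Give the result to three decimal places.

Step 0: 1.099em
Step 1: 1.099 × 1.28 = 1.407
Step 2: 1.099 × 1.28² = 1.801
Step 3: 1.099 × 1.28³ = 2.305
Step 4: 1.099 × 1.28⁴ = 2.950
Step 5: 1.099 × 1.28⁵ = 3.776
Step 6: 1.099 × 1.28⁶ = 4.833

1.099em, 1.407em, 1.801em, 2.305em, 2.950em, 3.776em, 4.833em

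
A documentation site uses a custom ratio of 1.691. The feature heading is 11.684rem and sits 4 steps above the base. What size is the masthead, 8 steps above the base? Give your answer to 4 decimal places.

95.5358rem

Moving from step +4 to step +8 is 4 steps up, so multiply by r⁴.
11.684 × 1.691⁴ = 11.684 × 8.17663 ≈ 95.5358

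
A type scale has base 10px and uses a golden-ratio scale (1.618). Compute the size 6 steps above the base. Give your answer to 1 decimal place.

179.4px

10.0 × 1.618⁶ = 10.0 × 17.94201 ≈ 179.42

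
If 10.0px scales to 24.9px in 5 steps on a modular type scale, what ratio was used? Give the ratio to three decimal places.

The ratio satisfies 10.0 × r⁵ = 24.9, so r = (24.9 / 10.0)^(1/5).
r = 2.4900^(1/5) ≈ 1.2002

1.200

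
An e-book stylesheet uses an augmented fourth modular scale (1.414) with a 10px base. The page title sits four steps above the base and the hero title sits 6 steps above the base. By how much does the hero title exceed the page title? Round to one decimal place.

Step 4: 10.0 × 1.414⁴ = 39.976px
Step 6: 10.0 × 1.414⁶ = 79.928px
Difference: 79.928 − 39.976 = 39.952px

40.0px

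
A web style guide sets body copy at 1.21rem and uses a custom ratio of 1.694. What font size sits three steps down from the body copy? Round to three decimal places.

Every step multiplies by the scale ratio.
1.21 ÷ 1.694³ = 1.21 ÷ 4.86116 ≈ 0.249

0.249rem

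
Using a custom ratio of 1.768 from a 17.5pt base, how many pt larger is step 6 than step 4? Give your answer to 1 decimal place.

Step 4: 17.5 × 1.768⁴ = 170.989pt
Step 6: 17.5 × 1.768⁶ = 534.480pt
Difference: 534.480 − 170.989 = 363.491pt

363.5pt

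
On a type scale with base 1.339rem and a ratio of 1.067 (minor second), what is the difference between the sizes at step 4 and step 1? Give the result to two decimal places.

Step 1: 1.339 × 1.067 = 1.4287rem
Step 4: 1.339 × 1.067⁴ = 1.7356rem
Difference: 1.7356 − 1.4287 = 0.3069rem

0.31rem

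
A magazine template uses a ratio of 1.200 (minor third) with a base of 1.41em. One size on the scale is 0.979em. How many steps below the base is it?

2

1.200ⁿ = 1.41 / 0.979 = 1.4402
n = ln(1.4402) / ln(1.200) = 0.3648 / 0.1823 ≈ 2.00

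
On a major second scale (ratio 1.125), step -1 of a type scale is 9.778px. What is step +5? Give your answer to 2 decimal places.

The gap is 5 − (-1) = 6 steps, so the factor is 1.125^6.
9.778 × 1.125⁶ = 9.778 × 2.02729 ≈ 19.823

19.82px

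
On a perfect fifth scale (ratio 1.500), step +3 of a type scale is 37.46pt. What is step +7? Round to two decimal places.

The gap is 7 − (3) = 4 steps, so the factor is 1.500^4.
37.46 × 1.500⁴ = 37.46 × 5.06250 ≈ 189.641

189.64pt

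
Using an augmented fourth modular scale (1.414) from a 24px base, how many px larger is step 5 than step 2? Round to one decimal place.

Step 2: 24.0 × 1.414² = 47.986px
Step 5: 24.0 × 1.414⁵ = 135.662px
Difference: 135.662 − 47.986 = 87.676px

87.7px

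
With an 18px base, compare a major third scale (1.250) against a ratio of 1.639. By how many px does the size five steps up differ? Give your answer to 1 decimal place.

158.0px

Major third: 18.0 × 1.250⁵ = 54.932px
At 1.639: 18.0 × 1.639⁵ = 212.896px
Difference: 212.896 − 54.932 = 157.964px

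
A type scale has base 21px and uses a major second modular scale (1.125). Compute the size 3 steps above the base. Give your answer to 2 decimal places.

21.0 × 1.125³ = 21.0 × 1.42383 ≈ 29.90

29.90px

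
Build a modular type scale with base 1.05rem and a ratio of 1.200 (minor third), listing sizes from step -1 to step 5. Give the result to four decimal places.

0.8750rem, 1.0500rem, 1.2600rem, 1.5120rem, 1.8144rem, 2.1773rem, 2.6127rem

Step -1: 1.05 ÷ 1.200 = 0.8750
Step 0: 1.05rem
Step 1: 1.05 × 1.200 = 1.2600
Step 2: 1.05 × 1.200² = 1.5120
Step 3: 1.05 × 1.200³ = 1.8144
Step 4: 1.05 × 1.200⁴ = 2.1773
Step 5: 1.05 × 1.200⁵ = 2.6127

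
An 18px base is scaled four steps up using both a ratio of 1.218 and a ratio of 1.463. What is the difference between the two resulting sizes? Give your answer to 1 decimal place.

42.8px

At 1.218: 18.0 × 1.218⁴ = 39.615px
At 1.463: 18.0 × 1.463⁴ = 82.461px
Difference: 82.461 − 39.615 = 42.846px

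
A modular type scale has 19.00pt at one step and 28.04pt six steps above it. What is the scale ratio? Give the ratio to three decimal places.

1.067

r⁶ = 28.04 / 19.00, so r = (28.04/19.00)^(1/6).
r = 1.4758^(1/6) ≈ 1.0670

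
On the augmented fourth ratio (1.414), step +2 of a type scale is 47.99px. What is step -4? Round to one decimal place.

6.0px

The gap is -4 − (2) = -6 steps, so the factor is 1.414^-6.
47.99 ÷ 1.414⁶ = 47.99 ÷ 7.99275 ≈ 6.004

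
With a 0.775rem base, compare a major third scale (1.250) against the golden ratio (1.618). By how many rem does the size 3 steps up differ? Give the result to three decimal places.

1.769rem

Major third: 0.775 × 1.250³ = 1.51367rem
Golden ratio: 0.775 × 1.618³ = 3.28275rem
Difference: 3.28275 − 1.51367 = 1.76908rem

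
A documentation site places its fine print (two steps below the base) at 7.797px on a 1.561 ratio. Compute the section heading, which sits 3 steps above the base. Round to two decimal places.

72.27px

The gap is 3 − (-2) = 5 steps, so the factor is 1.561^5.
7.797 × 1.561⁵ = 7.797 × 9.26861 ≈ 72.267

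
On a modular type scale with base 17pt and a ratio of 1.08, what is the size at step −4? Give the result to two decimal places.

12.50pt

A modular type scale is a geometric sequence: sizeₙ = base × rⁿ.
17.0 ÷ 1.08⁴ = 17.0 ÷ 1.36049 ≈ 12.50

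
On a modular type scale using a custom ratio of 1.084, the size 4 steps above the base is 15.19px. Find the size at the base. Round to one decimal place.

Moving from step +4 to step +0 is 4 steps down, so divide by r⁴.
15.19 ÷ 1.084⁴ = 15.19 ÷ 1.38076 ≈ 11.001

11.0px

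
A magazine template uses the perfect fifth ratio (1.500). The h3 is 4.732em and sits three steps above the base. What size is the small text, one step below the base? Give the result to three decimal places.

0.935em

Moving from step +3 to step -1 is 4 steps down, so divide by r⁴.
4.732 ÷ 1.500⁴ = 4.732 ÷ 5.06250 ≈ 0.935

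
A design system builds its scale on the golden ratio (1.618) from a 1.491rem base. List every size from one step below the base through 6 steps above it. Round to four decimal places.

Step -1: 1.491 ÷ 1.618 = 0.9215
Step 0: 1.491rem
Step 1: 1.491 × 1.618 = 2.4124
Step 2: 1.491 × 1.618² = 3.9033
Step 3: 1.491 × 1.618³ = 6.3156
Step 4: 1.491 × 1.618⁴ = 10.2186
Step 5: 1.491 × 1.618⁵ = 16.5337
Step 6: 1.491 × 1.618⁶ = 26.7515

0.9215rem, 1.4910rem, 2.4124rem, 3.9033rem, 6.3156rem, 10.2186rem, 16.5337rem, 26.7515rem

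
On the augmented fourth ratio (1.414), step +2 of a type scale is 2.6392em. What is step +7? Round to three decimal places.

14.918em

2.6392 × 1.414⁵ = 2.6392 × 5.65258 ≈ 14.918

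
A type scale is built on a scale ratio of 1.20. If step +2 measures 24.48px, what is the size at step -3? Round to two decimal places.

9.84px

24.48 ÷ 1.20⁵ = 24.48 ÷ 2.48832 ≈ 9.838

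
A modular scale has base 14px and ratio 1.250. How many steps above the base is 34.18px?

1.250ⁿ = 34.18 / 14 = 2.4414
n = ln(2.4414) / ln(1.250) = 0.8926 / 0.2231 ≈ 4.00

4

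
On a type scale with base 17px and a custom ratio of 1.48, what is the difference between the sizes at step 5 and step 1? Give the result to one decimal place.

95.6px

Step 1: 17.0 × 1.48 = 25.160px
Step 5: 17.0 × 1.48⁵ = 120.714px
Difference: 120.714 − 25.160 = 95.554px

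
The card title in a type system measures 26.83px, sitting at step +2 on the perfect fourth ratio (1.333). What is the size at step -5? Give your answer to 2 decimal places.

26.83 ÷ 1.333⁷ = 26.83 ÷ 7.47844 ≈ 3.588

3.59px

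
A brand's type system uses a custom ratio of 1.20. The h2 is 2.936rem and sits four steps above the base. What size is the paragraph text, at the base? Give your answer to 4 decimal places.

1.4159rem

2.936 ÷ 1.20⁴ = 2.936 ÷ 2.07360 ≈ 1.4159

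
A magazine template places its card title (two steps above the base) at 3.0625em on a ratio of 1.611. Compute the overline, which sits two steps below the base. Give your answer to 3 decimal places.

0.455em

3.0625 ÷ 1.611⁴ = 3.0625 ÷ 6.73569 ≈ 0.455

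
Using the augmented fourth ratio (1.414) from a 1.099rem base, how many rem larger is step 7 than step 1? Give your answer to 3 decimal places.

Step 1: 1.099 × 1.414 = 1.55399rem
Step 7: 1.099 × 1.414⁷ = 12.42063rem
Difference: 12.42063 − 1.55399 = 10.86664rem

10.867rem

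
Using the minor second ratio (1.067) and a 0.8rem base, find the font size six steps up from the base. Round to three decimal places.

Each step on a modular scale multiplies by the ratio, so the size n steps from the base is base × ratioⁿ.
0.8 × 1.067⁶ = 0.8 × 1.47566 ≈ 1.181

1.181rem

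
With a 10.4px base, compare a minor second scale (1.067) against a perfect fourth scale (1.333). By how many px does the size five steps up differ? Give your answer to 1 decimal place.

Minor second: 10.4 × 1.067⁵ = 14.383px
Perfect fourth: 10.4 × 1.333⁵ = 43.771px
Difference: 43.771 − 14.383 = 29.388px

29.4px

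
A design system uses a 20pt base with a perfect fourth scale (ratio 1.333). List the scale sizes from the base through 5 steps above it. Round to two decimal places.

20.00pt, 26.66pt, 35.54pt, 47.37pt, 63.15pt, 84.17pt

Step 0: 20pt
Step 1: 20.0 × 1.333 = 26.66
Step 2: 20.0 × 1.333² = 35.54
Step 3: 20.0 × 1.333³ = 47.37
Step 4: 20.0 × 1.333⁴ = 63.15
Step 5: 20.0 × 1.333⁵ = 84.17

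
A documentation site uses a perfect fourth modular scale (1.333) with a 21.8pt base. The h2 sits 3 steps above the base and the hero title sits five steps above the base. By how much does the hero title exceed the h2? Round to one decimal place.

Step 3: 21.8 × 1.333³ = 51.635pt
Step 5: 21.8 × 1.333⁵ = 91.750pt
Difference: 91.750 − 51.635 = 40.115pt

40.1pt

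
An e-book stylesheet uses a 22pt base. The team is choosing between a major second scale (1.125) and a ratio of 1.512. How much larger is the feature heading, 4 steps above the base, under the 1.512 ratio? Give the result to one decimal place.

Major second: 22.0 × 1.125⁴ = 35.240pt
At 1.512: 22.0 × 1.512⁴ = 114.982pt
Difference: 114.982 − 35.240 = 79.742pt

79.7pt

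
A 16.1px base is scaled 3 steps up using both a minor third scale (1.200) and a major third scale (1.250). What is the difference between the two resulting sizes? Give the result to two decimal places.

Minor third: 16.1 × 1.200³ = 27.8208px
Major third: 16.1 × 1.250³ = 31.4453px
Difference: 31.4453 − 27.8208 = 3.6245px

3.62px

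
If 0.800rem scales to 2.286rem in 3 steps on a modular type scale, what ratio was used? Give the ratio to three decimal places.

The ratio satisfies 0.800 × r³ = 2.286, so r = (2.286 / 0.800)^(1/3).
r = 2.8575^(1/3) ≈ 1.4190

1.419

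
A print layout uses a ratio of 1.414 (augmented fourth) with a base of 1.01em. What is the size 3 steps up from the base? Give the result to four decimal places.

1.01 × 1.414³ = 1.01 × 2.82715 ≈ 2.8554

2.8554em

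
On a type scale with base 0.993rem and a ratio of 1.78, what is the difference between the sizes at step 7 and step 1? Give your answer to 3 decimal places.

54.452rem

Step 1: 0.993 × 1.78 = 1.76754rem
Step 7: 0.993 × 1.78⁷ = 56.21980rem
Difference: 56.21980 − 1.76754 = 54.45226rem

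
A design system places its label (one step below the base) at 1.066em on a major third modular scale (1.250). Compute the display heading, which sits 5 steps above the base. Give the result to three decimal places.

Moving from step -1 to step +5 is 6 steps up, so multiply by r⁶.
1.066 × 1.250⁶ = 1.066 × 3.81470 ≈ 4.066

4.066em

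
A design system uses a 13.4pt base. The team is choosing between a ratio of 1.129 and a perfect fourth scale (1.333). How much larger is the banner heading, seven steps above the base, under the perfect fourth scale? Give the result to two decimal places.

At 1.129: 13.4 × 1.129⁷ = 31.3301pt
Perfect fourth: 13.4 × 1.333⁷ = 100.2111pt
Difference: 100.2111 − 31.3301 = 68.8810pt

68.88pt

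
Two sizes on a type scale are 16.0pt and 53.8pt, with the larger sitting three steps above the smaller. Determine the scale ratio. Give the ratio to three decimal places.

1.498

The ratio satisfies 16.0 × r³ = 53.8, so r = (53.8 / 16.0)^(1/3).
r = 3.3625^(1/3) ≈ 1.4981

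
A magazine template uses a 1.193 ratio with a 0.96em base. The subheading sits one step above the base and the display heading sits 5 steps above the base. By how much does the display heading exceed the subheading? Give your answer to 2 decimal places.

Step 1: 0.96 × 1.193 = 1.1453em
Step 5: 0.96 × 1.193⁵ = 2.3199em
Difference: 2.3199 − 1.1453 = 1.1746em

1.17em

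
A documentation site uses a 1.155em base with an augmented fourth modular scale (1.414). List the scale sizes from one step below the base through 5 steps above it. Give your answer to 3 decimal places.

Step -1: 1.155 ÷ 1.414 = 0.817
Step 0: 1.155em
Step 1: 1.155 × 1.414 = 1.633
Step 2: 1.155 × 1.414² = 2.309
Step 3: 1.155 × 1.414³ = 3.265
Step 4: 1.155 × 1.414⁴ = 4.617
Step 5: 1.155 × 1.414⁵ = 6.529

0.817em, 1.155em, 1.633em, 2.309em, 3.265em, 4.617em, 6.529em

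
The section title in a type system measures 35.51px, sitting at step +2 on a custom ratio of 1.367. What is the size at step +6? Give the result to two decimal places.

35.51 × 1.367⁴ = 35.51 × 3.49200 ≈ 124.001

124.00px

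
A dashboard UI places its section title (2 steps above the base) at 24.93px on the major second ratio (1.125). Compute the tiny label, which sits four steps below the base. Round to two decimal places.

12.30px

Moving from step +2 to step -4 is 6 steps down, so divide by r⁶.
24.93 ÷ 1.125⁶ = 24.93 ÷ 2.02729 ≈ 12.297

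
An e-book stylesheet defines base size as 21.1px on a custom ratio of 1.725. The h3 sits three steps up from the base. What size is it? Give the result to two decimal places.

Each step on a modular scale multiplies by the ratio, so the size n steps from the base is base × ratioⁿ.
21.1 × 1.725³ = 21.1 × 5.13295 ≈ 108.31

108.31px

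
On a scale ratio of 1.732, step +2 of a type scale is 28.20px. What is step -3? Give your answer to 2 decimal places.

1.81px

Moving from step +2 to step -3 is 5 steps down, so divide by r⁵.
28.20 ÷ 1.732⁵ = 28.20 ÷ 15.58617 ≈ 1.809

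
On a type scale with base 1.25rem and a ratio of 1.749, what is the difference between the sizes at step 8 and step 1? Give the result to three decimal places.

Step 1: 1.25 × 1.749 = 2.18625rem
Step 8: 1.25 × 1.749⁸ = 109.45321rem
Difference: 109.45321 − 2.18625 = 107.26696rem

107.267rem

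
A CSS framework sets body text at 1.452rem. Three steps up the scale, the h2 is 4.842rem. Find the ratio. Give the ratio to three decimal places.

1.494

r³ = 4.842 / 1.452, so r = (4.842/1.452)^(1/3).
r = 3.3347^(1/3) ≈ 1.4940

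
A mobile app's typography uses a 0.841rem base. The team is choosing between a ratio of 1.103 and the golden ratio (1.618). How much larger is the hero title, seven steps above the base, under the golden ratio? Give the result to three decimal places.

At 1.103: 0.841 × 1.103⁷ = 1.67042rem
Golden ratio: 0.841 × 1.618⁷ = 24.41438rem
Difference: 24.41438 − 1.67042 = 22.74396rem

22.744rem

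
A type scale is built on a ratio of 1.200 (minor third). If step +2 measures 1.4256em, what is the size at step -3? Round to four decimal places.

0.5729em

1.4256 ÷ 1.200⁵ = 1.4256 ÷ 2.48832 ≈ 0.5729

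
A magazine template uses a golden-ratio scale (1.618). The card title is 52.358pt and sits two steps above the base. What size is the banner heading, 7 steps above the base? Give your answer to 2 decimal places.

580.60pt

Moving from step +2 to step +7 is 5 steps up, so multiply by r⁵.
52.358 × 1.618⁵ = 52.358 × 11.08901 ≈ 580.598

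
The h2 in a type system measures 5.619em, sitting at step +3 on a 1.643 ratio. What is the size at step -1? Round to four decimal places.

The gap is -1 − (3) = -4 steps, so the factor is 1.643^-4.
5.619 ÷ 1.643⁴ = 5.619 ÷ 7.28702 ≈ 0.7711

0.7711em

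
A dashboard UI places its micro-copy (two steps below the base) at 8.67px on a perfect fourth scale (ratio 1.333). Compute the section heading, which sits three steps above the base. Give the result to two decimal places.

8.67 × 1.333⁵ = 8.67 × 4.20873 ≈ 36.490

36.49px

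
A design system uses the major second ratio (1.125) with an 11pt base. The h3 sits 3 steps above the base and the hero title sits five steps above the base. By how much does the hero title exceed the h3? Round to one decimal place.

4.2pt

Step 3: 11.0 × 1.125³ = 15.662pt
Step 5: 11.0 × 1.125⁵ = 19.822pt
Difference: 19.822 − 15.662 = 4.160pt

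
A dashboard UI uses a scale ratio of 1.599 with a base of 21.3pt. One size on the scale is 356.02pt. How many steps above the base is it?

1.599ⁿ = 356.02 / 21.3 = 16.7146
n = ln(16.7146) / ln(1.599) = 2.8163 / 0.4694 ≈ 6.00

6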